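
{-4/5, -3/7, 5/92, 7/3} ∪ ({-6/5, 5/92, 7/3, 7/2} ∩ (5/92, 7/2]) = {-4/5, -3/7, 5/92, 7/3, 7/2}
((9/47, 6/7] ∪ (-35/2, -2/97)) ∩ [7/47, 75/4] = (9/47, 6/7]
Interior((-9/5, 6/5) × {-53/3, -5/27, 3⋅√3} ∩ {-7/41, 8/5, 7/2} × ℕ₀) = ∅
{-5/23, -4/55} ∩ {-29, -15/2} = ∅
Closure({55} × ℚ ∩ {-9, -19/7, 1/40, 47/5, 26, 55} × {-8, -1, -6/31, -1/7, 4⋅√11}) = {55} × {-8, -1, -6/31, -1/7}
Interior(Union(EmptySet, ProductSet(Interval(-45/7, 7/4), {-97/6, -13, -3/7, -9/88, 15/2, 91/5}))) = EmptySet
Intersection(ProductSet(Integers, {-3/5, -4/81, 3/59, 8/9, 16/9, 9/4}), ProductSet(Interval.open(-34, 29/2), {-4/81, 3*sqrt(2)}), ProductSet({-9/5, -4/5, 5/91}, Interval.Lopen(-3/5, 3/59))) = EmptySet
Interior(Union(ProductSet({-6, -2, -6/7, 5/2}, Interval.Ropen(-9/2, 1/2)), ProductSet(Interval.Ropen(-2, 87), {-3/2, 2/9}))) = EmptySet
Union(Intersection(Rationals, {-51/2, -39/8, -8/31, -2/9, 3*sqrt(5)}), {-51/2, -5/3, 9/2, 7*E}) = {-51/2, -39/8, -5/3, -8/31, -2/9, 9/2, 7*E}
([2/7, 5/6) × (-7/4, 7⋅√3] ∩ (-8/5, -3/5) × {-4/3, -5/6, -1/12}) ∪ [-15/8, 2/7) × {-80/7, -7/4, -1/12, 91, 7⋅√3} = [-15/8, 2/7) × {-80/7, -7/4, -1/12, 91, 7⋅√3}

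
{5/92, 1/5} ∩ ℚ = {5/92, 1/5}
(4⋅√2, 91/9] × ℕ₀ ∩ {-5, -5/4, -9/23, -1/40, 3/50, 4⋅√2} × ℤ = ∅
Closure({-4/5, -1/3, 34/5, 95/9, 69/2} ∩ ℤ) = ∅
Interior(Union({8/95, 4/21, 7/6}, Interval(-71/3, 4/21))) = Interval.open(-71/3, 4/21)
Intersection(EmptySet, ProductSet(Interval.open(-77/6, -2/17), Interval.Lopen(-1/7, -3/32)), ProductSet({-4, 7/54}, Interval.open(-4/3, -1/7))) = EmptySet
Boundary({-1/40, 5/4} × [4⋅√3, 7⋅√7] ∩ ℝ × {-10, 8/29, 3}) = ∅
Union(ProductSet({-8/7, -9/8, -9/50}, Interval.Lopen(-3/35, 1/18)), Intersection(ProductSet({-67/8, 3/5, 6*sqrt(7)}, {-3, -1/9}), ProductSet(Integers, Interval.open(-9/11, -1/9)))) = ProductSet({-8/7, -9/8, -9/50}, Interval.Lopen(-3/35, 1/18))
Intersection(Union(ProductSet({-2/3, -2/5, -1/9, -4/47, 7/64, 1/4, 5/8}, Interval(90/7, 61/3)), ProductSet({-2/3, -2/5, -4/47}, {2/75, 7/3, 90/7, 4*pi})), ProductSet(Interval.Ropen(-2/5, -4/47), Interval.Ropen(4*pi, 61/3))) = Union(ProductSet({-2/5}, {90/7, 4*pi}), ProductSet({-2/5, -1/9}, Interval.Ropen(90/7, 61/3)))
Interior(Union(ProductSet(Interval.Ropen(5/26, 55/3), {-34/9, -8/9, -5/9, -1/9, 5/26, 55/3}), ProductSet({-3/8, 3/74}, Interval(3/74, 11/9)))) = EmptySet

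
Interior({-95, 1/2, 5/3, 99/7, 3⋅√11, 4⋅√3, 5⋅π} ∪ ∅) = ∅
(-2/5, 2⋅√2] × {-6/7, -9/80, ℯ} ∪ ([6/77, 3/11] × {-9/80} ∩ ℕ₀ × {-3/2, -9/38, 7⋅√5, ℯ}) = (-2/5, 2⋅√2] × {-6/7, -9/80, ℯ}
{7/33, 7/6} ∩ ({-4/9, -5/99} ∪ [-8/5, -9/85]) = ∅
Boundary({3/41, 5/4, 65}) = {3/41, 5/4, 65}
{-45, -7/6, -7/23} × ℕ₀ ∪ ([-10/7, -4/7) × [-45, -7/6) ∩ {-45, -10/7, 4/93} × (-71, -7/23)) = ({-45, -7/6, -7/23} × ℕ₀) ∪ ({-10/7} × [-45, -7/6))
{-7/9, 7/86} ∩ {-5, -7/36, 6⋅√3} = ∅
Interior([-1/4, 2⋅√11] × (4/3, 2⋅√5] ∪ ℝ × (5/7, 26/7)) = (ℝ × (5/7, 26/7)) ∪ ((-1/4, 2⋅√11) × (4/3, 2⋅√5))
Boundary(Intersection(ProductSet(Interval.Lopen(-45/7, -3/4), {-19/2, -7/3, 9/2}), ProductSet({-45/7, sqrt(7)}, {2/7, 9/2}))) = EmptySet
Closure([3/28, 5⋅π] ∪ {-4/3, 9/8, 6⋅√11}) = {-4/3, 6⋅√11} ∪ [3/28, 5⋅π]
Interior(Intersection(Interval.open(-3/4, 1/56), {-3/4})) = EmptySet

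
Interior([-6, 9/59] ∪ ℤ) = (ℤ \ ({9/59} ∪ (ℤ \ (-6, 9/59)))) ∪ ({-6, -5, …, 0} \ ℤ \ (-6, 9/59)) ∪ ([-6, 9/59) \ ℤ \ (-6, 9/59)) ∪ ({-6, -5, …, 0} \ ({9/59} ∪ (ℤ \ (-6, 9/59))))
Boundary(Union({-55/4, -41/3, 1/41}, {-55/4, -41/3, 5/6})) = {-55/4, -41/3, 1/41, 5/6}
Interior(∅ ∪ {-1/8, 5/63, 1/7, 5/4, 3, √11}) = ∅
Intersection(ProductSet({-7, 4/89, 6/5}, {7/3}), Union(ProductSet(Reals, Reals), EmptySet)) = ProductSet({-7, 4/89, 6/5}, {7/3})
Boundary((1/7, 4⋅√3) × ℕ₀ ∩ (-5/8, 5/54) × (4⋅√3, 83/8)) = ∅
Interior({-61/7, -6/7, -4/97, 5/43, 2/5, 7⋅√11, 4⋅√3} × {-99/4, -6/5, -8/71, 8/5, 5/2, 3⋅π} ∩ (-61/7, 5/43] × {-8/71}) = ∅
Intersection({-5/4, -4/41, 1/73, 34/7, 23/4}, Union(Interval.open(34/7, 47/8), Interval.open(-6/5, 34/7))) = {-4/41, 1/73, 23/4}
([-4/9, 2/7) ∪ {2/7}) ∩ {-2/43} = {-2/43}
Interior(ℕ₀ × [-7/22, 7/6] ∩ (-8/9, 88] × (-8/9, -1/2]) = ∅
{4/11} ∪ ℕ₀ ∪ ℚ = ℚ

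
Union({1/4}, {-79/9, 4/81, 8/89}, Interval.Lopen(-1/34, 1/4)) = Union({-79/9}, Interval.Lopen(-1/34, 1/4))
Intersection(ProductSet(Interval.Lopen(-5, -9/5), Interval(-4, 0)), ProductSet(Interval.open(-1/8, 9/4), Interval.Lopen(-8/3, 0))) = EmptySet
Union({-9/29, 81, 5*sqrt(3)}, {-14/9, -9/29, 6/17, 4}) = {-14/9, -9/29, 6/17, 4, 81, 5*sqrt(3)}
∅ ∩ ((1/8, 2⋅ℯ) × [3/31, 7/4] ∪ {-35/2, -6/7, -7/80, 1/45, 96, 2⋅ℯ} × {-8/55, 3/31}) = ∅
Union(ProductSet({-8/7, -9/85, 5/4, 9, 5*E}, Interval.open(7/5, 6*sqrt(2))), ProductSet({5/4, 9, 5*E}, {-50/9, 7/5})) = Union(ProductSet({5/4, 9, 5*E}, {-50/9, 7/5}), ProductSet({-8/7, -9/85, 5/4, 9, 5*E}, Interval.open(7/5, 6*sqrt(2))))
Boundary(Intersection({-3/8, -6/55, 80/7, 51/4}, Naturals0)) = EmptySet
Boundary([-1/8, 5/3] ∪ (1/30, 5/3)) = {-1/8, 5/3}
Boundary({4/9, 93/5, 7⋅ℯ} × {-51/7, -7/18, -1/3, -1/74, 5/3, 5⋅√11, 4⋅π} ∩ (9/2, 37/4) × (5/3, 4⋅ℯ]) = ∅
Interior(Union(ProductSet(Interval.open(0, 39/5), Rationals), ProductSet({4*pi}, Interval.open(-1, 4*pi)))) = EmptySet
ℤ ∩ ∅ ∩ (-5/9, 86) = ∅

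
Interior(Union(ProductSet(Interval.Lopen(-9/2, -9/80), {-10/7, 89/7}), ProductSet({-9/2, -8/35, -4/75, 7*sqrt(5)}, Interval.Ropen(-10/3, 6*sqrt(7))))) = EmptySet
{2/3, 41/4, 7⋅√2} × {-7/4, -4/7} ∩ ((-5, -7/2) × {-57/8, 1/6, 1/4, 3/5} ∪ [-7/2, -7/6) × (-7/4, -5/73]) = ∅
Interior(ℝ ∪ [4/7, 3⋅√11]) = (-∞, ∞)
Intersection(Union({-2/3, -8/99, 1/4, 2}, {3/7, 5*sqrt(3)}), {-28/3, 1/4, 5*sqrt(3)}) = {1/4, 5*sqrt(3)}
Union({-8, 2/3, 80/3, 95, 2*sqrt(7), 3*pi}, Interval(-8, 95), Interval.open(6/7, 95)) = Interval(-8, 95)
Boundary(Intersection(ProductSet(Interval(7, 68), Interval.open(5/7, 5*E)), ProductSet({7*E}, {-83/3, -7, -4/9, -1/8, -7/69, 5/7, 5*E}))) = EmptySet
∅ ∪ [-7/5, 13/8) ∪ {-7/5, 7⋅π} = [-7/5, 13/8) ∪ {7⋅π}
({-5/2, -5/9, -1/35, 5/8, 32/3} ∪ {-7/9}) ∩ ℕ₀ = ∅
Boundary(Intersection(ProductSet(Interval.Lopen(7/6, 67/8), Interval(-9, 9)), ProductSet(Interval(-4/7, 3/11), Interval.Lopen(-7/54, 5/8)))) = EmptySet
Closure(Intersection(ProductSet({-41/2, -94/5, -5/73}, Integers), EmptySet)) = EmptySet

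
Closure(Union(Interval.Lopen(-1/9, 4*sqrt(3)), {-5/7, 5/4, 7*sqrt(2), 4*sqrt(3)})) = Union({-5/7, 7*sqrt(2)}, Interval(-1/9, 4*sqrt(3)))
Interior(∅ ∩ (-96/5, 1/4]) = ∅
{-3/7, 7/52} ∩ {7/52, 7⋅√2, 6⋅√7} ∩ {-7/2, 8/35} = ∅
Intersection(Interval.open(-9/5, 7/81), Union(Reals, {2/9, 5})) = Interval.open(-9/5, 7/81)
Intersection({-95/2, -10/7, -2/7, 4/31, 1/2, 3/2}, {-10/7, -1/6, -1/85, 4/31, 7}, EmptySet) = EmptySet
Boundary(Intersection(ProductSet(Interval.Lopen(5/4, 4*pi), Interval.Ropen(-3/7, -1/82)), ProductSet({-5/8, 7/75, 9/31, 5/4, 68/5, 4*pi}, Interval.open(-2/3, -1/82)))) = ProductSet({4*pi}, Interval(-3/7, -1/82))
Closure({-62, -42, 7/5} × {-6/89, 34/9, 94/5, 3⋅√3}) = {-62, -42, 7/5} × {-6/89, 34/9, 94/5, 3⋅√3}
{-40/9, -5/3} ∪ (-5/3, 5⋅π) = {-40/9} ∪ [-5/3, 5⋅π)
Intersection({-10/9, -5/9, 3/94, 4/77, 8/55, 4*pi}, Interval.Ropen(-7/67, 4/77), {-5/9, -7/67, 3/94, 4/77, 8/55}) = {3/94}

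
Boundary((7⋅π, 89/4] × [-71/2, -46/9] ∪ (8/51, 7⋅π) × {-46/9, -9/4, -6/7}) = ({89/4, 7⋅π} × [-71/2, -46/9]) ∪ ([7⋅π, 89/4] × {-71/2, -46/9}) ∪ ([8/51, 7⋅π] × {-46/9, -9/4, -6/7})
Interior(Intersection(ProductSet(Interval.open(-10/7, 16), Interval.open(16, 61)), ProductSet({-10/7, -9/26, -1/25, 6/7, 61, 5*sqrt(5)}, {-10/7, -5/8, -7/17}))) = EmptySet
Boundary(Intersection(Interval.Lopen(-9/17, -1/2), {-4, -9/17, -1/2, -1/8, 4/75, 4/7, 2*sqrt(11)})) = {-1/2}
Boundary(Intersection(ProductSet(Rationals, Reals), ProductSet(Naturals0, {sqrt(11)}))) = ProductSet(Naturals0, {sqrt(11)})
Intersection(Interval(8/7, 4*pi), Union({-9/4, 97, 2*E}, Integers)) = Union({2*E}, Range(2, 13, 1))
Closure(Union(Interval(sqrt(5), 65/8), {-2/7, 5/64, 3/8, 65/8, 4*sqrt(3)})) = Union({-2/7, 5/64, 3/8}, Interval(sqrt(5), 65/8))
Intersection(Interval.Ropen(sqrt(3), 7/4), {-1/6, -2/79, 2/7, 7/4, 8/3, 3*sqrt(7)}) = EmptySet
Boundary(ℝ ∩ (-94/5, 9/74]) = {-94/5, 9/74}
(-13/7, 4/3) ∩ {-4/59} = {-4/59}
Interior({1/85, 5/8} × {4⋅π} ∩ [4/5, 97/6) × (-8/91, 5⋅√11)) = ∅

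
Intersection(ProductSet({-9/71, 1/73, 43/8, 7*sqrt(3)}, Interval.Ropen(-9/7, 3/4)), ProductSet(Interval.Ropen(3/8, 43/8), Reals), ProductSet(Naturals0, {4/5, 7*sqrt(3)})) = EmptySet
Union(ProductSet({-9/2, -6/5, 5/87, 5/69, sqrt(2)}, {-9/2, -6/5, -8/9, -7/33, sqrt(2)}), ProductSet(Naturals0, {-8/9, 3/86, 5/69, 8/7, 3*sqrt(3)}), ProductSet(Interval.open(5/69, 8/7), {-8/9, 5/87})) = Union(ProductSet({-9/2, -6/5, 5/87, 5/69, sqrt(2)}, {-9/2, -6/5, -8/9, -7/33, sqrt(2)}), ProductSet(Interval.open(5/69, 8/7), {-8/9, 5/87}), ProductSet(Naturals0, {-8/9, 3/86, 5/69, 8/7, 3*sqrt(3)}))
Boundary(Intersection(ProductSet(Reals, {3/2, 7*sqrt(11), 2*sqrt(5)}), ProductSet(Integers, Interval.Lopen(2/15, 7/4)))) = ProductSet(Integers, {3/2})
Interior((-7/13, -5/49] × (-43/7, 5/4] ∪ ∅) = (-7/13, -5/49) × (-43/7, 5/4)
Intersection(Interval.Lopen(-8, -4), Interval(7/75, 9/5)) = EmptySet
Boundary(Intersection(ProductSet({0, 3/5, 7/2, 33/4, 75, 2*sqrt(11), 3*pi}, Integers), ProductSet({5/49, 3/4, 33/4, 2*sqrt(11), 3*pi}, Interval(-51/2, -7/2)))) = ProductSet({33/4, 2*sqrt(11), 3*pi}, Range(-25, -3, 1))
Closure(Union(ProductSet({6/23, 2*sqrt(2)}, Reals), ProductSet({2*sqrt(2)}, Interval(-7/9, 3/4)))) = ProductSet({6/23, 2*sqrt(2)}, Reals)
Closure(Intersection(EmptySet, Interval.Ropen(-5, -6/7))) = EmptySet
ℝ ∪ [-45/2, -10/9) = (-∞, ∞)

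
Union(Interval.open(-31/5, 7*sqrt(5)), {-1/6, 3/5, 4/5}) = Interval.open(-31/5, 7*sqrt(5))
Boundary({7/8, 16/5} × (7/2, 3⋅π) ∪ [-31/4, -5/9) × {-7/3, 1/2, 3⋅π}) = ({7/8, 16/5} × [7/2, 3⋅π]) ∪ ([-31/4, -5/9] × {-7/3, 1/2, 3⋅π})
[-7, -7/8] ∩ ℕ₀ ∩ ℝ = ∅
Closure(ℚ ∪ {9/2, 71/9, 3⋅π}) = ℝ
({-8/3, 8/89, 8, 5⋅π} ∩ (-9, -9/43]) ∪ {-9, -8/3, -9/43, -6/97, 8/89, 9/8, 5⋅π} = {-9, -8/3, -9/43, -6/97, 8/89, 9/8, 5⋅π}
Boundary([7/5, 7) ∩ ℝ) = {7/5, 7}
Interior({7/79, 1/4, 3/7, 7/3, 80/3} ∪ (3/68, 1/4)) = (3/68, 1/4)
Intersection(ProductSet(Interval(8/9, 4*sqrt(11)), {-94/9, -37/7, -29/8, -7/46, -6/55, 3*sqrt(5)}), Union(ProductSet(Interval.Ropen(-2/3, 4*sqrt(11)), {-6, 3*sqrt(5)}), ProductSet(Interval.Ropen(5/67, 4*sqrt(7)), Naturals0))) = ProductSet(Interval.Ropen(8/9, 4*sqrt(11)), {3*sqrt(5)})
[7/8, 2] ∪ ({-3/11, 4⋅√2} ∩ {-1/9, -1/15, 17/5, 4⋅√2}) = [7/8, 2] ∪ {4⋅√2}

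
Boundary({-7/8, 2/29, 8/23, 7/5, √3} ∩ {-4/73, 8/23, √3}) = {8/23, √3}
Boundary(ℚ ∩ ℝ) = ℝ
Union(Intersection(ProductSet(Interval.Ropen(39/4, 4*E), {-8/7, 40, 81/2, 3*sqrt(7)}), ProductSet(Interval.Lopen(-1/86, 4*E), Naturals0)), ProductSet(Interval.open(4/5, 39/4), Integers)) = Union(ProductSet(Interval.open(4/5, 39/4), Integers), ProductSet(Interval.Ropen(39/4, 4*E), {40}))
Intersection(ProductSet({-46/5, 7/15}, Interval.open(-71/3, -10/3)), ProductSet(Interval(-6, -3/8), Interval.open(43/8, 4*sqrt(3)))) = EmptySet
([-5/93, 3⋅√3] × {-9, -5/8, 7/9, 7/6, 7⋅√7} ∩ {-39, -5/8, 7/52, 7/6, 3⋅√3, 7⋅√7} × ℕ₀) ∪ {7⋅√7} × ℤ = {7⋅√7} × ℤ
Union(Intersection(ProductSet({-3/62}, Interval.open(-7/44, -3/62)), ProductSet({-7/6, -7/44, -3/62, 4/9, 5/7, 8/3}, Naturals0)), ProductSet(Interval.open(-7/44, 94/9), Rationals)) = ProductSet(Interval.open(-7/44, 94/9), Rationals)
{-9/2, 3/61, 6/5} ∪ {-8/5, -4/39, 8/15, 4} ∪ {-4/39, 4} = {-9/2, -8/5, -4/39, 3/61, 8/15, 6/5, 4}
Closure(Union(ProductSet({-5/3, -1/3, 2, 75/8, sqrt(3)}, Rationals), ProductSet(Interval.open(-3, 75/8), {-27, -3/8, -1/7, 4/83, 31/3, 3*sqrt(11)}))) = Union(ProductSet({-5/3, -1/3, 2, 75/8, sqrt(3)}, Reals), ProductSet(Interval(-3, 75/8), {-27, -3/8, -1/7, 4/83, 31/3, 3*sqrt(11)}))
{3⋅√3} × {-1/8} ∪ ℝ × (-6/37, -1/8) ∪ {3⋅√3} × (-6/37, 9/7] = (ℝ × (-6/37, -1/8)) ∪ ({3⋅√3} × (-6/37, 9/7])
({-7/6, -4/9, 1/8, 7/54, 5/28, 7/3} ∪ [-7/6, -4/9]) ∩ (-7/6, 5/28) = (-7/6, -4/9] ∪ {1/8, 7/54}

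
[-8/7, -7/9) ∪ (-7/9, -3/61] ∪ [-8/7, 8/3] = [-8/7, 8/3]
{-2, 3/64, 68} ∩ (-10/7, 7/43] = {3/64}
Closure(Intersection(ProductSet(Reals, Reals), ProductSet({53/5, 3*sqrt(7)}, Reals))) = ProductSet({53/5, 3*sqrt(7)}, Reals)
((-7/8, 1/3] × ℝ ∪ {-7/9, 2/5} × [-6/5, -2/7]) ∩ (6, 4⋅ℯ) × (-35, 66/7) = ∅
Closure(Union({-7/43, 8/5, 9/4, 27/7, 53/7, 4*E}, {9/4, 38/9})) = {-7/43, 8/5, 9/4, 27/7, 38/9, 53/7, 4*E}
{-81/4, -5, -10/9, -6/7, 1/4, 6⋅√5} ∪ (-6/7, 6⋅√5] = {-81/4, -5, -10/9} ∪ [-6/7, 6⋅√5]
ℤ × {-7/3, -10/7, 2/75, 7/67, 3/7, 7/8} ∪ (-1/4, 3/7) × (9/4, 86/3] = (ℤ × {-7/3, -10/7, 2/75, 7/67, 3/7, 7/8}) ∪ ((-1/4, 3/7) × (9/4, 86/3])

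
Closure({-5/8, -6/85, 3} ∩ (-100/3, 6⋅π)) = {-5/8, -6/85, 3}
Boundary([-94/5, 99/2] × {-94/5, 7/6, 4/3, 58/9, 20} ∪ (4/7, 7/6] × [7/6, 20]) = ({4/7, 7/6} × [7/6, 20]) ∪ ([-94/5, 99/2] × {-94/5, 7/6, 20}) ∪ (([-94/5, 4/7] ∪ [7/6, 99/2]) × {-94/5, 7/6, 4/3, 58/9, 20})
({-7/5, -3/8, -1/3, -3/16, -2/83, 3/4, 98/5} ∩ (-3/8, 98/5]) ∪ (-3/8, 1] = (-3/8, 1] ∪ {98/5}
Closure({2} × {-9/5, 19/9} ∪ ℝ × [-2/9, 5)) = ({2} × {-9/5, 19/9}) ∪ (ℝ × [-2/9, 5])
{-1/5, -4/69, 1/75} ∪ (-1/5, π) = [-1/5, π)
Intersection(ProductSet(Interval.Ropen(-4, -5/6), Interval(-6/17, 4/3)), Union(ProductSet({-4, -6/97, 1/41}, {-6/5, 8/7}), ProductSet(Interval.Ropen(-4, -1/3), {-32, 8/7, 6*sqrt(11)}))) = ProductSet(Interval.Ropen(-4, -5/6), {8/7})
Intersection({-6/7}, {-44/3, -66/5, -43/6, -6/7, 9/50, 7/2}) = {-6/7}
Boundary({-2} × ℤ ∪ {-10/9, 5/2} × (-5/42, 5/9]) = ({-2} × ℤ) ∪ ({-10/9, 5/2} × [-5/42, 5/9])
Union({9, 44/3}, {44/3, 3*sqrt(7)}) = {9, 44/3, 3*sqrt(7)}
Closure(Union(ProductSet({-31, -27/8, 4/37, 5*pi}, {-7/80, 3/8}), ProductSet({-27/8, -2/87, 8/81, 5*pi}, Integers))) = Union(ProductSet({-31, -27/8, 4/37, 5*pi}, {-7/80, 3/8}), ProductSet({-27/8, -2/87, 8/81, 5*pi}, Integers))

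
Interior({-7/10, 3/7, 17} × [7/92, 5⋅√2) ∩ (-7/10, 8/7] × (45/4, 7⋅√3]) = ∅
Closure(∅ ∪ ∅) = ∅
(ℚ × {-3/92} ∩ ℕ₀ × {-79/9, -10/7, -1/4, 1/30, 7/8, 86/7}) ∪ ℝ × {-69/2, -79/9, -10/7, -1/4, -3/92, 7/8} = ℝ × {-69/2, -79/9, -10/7, -1/4, -3/92, 7/8}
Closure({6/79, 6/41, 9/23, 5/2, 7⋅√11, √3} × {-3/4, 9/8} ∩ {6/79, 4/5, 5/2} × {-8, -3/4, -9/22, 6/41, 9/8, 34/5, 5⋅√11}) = {6/79, 5/2} × {-3/4, 9/8}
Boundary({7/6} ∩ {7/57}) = ∅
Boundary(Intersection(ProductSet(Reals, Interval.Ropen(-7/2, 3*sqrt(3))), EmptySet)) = EmptySet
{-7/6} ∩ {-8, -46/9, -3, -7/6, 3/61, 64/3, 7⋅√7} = {-7/6}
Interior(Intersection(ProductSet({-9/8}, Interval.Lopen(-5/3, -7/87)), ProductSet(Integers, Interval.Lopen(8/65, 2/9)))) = EmptySet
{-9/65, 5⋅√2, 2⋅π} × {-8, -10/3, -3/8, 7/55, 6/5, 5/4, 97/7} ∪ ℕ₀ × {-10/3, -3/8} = (ℕ₀ × {-10/3, -3/8}) ∪ ({-9/65, 5⋅√2, 2⋅π} × {-8, -10/3, -3/8, 7/55, 6/5, 5/4, 97/7})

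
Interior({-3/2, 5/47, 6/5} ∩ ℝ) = ∅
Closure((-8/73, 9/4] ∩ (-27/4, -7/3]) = ∅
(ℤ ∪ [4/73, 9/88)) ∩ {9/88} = ∅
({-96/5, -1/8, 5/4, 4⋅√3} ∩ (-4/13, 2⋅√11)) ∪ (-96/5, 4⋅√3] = (-96/5, 4⋅√3]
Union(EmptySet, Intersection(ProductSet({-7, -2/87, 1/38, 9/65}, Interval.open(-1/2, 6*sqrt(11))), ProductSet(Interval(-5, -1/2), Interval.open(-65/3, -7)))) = EmptySet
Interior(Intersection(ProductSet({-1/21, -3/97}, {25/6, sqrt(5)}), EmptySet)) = EmptySet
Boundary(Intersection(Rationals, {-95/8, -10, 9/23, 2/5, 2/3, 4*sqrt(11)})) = {-95/8, -10, 9/23, 2/5, 2/3}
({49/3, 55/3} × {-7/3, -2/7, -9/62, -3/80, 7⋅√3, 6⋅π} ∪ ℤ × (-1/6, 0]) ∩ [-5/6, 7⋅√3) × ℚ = {0, 1, …, 12} × (ℚ ∩ (-1/6, 0])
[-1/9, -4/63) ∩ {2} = ∅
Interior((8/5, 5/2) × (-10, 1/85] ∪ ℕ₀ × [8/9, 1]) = (8/5, 5/2) × (-10, 1/85)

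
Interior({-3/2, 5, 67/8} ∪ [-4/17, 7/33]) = (-4/17, 7/33)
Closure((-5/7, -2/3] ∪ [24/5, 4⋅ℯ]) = [-5/7, -2/3] ∪ [24/5, 4⋅ℯ]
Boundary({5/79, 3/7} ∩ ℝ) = {5/79, 3/7}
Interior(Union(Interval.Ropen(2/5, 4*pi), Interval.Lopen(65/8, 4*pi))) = Interval.open(2/5, 4*pi)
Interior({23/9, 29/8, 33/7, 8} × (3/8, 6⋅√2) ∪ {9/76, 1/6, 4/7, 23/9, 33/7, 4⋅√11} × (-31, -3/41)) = ∅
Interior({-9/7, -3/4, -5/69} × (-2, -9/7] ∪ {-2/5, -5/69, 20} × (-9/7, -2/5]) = ∅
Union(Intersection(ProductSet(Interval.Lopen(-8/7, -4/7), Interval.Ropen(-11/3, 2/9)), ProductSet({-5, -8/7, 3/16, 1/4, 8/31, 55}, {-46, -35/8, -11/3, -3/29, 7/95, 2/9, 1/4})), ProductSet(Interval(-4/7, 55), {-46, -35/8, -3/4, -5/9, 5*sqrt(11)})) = ProductSet(Interval(-4/7, 55), {-46, -35/8, -3/4, -5/9, 5*sqrt(11)})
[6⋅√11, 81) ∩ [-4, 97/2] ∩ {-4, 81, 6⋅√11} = {6⋅√11}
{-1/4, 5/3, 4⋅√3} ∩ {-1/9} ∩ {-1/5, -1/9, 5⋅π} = ∅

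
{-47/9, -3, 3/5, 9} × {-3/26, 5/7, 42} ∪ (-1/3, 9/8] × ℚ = ((-1/3, 9/8] × ℚ) ∪ ({-47/9, -3, 3/5, 9} × {-3/26, 5/7, 42})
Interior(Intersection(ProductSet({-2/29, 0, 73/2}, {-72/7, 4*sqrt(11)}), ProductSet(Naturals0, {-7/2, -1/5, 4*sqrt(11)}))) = EmptySet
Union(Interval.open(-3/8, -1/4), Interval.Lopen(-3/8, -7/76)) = Interval.Lopen(-3/8, -7/76)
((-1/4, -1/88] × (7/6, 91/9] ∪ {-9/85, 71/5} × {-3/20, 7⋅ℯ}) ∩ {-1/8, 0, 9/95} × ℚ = {-1/8} × (ℚ ∩ (7/6, 91/9])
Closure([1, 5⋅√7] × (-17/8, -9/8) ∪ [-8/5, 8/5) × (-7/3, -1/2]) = ({-8/5} × [-7/3, -1/2]) ∪ ([-8/5, 8/5] × {-7/3, -1/2}) ∪ ([-8/5, 8/5) × (-7/3, -1/2]) ∪ ({5⋅√7} × [-17/8, -9/8]) ∪ ([8/5, 5⋅√7] × {-17/8, -9/8}) ∪ ({-8/5, 8/5} × ([-7/3, -17/8] ∪ [-9/8, -1/2])) ∪ ([1, 5⋅√7] × (-17/8, -9/8))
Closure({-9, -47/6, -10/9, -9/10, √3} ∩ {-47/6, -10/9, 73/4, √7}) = {-47/6, -10/9}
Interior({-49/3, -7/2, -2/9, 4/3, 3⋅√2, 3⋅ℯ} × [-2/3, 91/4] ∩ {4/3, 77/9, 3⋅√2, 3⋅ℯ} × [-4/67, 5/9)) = ∅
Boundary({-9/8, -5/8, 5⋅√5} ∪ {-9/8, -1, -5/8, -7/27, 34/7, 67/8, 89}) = {-9/8, -1, -5/8, -7/27, 34/7, 67/8, 89, 5⋅√5}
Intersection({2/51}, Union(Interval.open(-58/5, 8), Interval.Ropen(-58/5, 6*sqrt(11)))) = {2/51}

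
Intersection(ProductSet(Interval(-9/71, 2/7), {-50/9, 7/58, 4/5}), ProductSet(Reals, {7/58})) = ProductSet(Interval(-9/71, 2/7), {7/58})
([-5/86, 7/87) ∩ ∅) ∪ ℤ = ℤ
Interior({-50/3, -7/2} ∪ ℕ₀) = ∅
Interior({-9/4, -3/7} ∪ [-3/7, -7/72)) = (-3/7, -7/72)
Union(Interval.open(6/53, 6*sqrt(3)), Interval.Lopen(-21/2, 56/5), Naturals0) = Union(Interval.Lopen(-21/2, 56/5), Naturals0)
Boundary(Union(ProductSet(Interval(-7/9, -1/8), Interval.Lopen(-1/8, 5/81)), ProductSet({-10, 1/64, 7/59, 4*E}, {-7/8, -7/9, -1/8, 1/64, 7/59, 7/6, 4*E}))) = Union(ProductSet({-7/9, -1/8}, Interval(-1/8, 5/81)), ProductSet({-10, 1/64, 7/59, 4*E}, {-7/8, -7/9, -1/8, 1/64, 7/59, 7/6, 4*E}), ProductSet(Interval(-7/9, -1/8), {-1/8, 5/81}))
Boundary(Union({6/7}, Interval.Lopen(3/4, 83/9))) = {3/4, 83/9}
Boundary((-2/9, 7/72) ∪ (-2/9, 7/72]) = {-2/9, 7/72}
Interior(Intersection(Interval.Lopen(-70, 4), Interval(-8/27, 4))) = Interval.open(-8/27, 4)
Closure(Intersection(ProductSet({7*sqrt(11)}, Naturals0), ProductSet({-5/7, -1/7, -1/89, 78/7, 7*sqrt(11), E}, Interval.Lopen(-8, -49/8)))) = EmptySet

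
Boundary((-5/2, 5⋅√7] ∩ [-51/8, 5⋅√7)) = {-5/2, 5⋅√7}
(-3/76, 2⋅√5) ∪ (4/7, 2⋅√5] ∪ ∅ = (-3/76, 2⋅√5]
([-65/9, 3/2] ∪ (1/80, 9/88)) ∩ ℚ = ℚ ∩ [-65/9, 3/2]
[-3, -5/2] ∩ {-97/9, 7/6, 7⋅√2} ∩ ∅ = ∅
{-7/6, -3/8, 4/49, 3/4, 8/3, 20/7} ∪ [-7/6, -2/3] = [-7/6, -2/3] ∪ {-3/8, 4/49, 3/4, 8/3, 20/7}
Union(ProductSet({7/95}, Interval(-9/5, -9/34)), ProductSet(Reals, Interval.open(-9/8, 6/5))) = Union(ProductSet({7/95}, Interval(-9/5, -9/34)), ProductSet(Reals, Interval.open(-9/8, 6/5)))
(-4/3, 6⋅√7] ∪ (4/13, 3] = (-4/3, 6⋅√7]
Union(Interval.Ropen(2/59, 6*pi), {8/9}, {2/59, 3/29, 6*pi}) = Interval(2/59, 6*pi)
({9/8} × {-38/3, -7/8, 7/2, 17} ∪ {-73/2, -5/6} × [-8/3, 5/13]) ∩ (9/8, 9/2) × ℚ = ∅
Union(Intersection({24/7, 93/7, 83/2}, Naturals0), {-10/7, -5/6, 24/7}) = {-10/7, -5/6, 24/7}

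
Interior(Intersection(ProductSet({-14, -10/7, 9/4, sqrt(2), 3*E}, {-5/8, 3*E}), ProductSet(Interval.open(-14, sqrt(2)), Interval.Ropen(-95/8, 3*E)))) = EmptySet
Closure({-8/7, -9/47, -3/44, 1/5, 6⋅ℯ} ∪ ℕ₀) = {-8/7, -9/47, -3/44, 1/5, 6⋅ℯ} ∪ ℕ₀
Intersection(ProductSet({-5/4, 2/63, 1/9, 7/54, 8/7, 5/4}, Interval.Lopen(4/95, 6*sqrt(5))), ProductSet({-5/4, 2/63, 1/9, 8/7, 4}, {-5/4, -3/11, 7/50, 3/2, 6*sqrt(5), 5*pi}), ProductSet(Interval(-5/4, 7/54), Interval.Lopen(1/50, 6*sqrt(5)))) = ProductSet({-5/4, 2/63, 1/9}, {7/50, 3/2, 6*sqrt(5)})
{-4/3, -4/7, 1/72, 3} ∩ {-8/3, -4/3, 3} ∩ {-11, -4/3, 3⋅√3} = {-4/3}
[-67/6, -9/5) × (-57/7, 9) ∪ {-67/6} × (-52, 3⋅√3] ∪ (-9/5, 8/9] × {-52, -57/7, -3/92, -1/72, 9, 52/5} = ([-67/6, -9/5) × (-57/7, 9)) ∪ ({-67/6} × (-52, 3⋅√3]) ∪ ((-9/5, 8/9] × {-52, -57/7, -3/92, -1/72, 9, 52/5})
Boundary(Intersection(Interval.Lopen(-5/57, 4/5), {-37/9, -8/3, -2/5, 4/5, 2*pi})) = {4/5}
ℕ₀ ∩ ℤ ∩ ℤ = ℕ₀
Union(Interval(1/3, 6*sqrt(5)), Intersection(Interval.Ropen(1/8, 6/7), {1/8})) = Union({1/8}, Interval(1/3, 6*sqrt(5)))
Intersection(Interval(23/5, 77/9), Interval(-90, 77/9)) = Interval(23/5, 77/9)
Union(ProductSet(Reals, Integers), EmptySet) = ProductSet(Reals, Integers)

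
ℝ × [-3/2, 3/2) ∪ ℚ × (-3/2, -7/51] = ℝ × [-3/2, 3/2)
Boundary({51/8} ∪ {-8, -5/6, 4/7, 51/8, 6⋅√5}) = {-8, -5/6, 4/7, 51/8, 6⋅√5}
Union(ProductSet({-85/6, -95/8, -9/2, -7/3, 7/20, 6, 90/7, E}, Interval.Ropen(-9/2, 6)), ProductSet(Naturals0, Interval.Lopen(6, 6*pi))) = Union(ProductSet({-85/6, -95/8, -9/2, -7/3, 7/20, 6, 90/7, E}, Interval.Ropen(-9/2, 6)), ProductSet(Naturals0, Interval.Lopen(6, 6*pi)))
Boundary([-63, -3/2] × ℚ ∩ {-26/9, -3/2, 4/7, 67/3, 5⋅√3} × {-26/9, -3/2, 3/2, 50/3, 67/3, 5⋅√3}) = {-26/9, -3/2} × {-26/9, -3/2, 3/2, 50/3, 67/3}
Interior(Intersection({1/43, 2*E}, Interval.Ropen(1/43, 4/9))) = EmptySet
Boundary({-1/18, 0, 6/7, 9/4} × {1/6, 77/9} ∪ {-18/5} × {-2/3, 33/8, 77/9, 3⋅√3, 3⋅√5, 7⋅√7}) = ({-1/18, 0, 6/7, 9/4} × {1/6, 77/9}) ∪ ({-18/5} × {-2/3, 33/8, 77/9, 3⋅√3, 3⋅√5, 7⋅√7})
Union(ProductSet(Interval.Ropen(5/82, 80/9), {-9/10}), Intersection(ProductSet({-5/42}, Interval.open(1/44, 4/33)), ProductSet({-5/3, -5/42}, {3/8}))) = ProductSet(Interval.Ropen(5/82, 80/9), {-9/10})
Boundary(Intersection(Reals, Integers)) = Integers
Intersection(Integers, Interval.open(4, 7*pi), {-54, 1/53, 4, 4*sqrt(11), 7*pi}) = EmptySet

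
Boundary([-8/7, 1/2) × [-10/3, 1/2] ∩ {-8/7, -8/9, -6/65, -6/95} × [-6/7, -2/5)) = {-8/7, -8/9, -6/65, -6/95} × [-6/7, -2/5]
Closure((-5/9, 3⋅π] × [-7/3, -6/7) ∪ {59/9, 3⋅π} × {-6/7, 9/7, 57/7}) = ({59/9, 3⋅π} × {-6/7, 9/7, 57/7}) ∪ ({-5/9, 3⋅π} × [-7/3, -6/7]) ∪ ([-5/9, 3⋅π] × {-7/3, -6/7}) ∪ ((-5/9, 3⋅π] × [-7/3, -6/7))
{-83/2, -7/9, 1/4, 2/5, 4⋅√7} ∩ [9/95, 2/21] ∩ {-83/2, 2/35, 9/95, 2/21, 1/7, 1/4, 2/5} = ∅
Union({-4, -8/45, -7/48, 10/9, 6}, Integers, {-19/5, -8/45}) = Union({-19/5, -8/45, -7/48, 10/9}, Integers)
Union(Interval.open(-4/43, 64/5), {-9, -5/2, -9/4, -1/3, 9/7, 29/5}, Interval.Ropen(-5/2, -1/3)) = Union({-9}, Interval(-5/2, -1/3), Interval.open(-4/43, 64/5))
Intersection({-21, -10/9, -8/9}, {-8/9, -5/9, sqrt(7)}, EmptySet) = EmptySet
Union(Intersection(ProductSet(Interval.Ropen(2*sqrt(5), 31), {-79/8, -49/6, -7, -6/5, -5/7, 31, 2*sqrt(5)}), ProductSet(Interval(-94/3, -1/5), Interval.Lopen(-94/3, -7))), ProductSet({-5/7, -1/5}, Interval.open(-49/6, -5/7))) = ProductSet({-5/7, -1/5}, Interval.open(-49/6, -5/7))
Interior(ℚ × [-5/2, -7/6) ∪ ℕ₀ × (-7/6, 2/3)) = ∅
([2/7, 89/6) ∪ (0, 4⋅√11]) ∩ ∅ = ∅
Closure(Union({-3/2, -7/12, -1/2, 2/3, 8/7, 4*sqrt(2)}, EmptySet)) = {-3/2, -7/12, -1/2, 2/3, 8/7, 4*sqrt(2)}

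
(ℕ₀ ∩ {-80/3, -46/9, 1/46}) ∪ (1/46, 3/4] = (1/46, 3/4]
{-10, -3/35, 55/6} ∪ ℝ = ℝ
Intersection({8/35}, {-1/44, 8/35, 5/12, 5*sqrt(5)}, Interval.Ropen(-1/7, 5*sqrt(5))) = {8/35}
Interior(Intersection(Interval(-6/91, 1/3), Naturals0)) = EmptySet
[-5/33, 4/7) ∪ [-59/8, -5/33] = [-59/8, 4/7)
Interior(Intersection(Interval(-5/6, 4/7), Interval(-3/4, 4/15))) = Interval.open(-3/4, 4/15)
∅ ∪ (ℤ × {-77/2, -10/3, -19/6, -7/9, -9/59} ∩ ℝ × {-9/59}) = ℤ × {-9/59}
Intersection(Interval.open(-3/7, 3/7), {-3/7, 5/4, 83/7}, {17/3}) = EmptySet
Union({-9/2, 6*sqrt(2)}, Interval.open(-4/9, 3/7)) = Union({-9/2, 6*sqrt(2)}, Interval.open(-4/9, 3/7))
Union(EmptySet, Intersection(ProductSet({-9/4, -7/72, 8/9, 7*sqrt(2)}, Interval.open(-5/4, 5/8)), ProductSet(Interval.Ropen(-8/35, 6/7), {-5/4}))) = EmptySet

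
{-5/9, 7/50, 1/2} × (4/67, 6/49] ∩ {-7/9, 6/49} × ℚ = ∅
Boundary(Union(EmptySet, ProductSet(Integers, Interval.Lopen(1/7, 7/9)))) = ProductSet(Integers, Interval(1/7, 7/9))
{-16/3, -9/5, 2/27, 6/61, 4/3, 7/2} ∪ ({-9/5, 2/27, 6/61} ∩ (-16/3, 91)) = {-16/3, -9/5, 2/27, 6/61, 4/3, 7/2}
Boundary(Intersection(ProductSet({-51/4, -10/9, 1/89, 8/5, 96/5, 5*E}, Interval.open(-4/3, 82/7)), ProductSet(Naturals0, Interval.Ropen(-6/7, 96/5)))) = EmptySet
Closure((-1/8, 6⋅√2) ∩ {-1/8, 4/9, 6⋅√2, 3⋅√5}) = {4/9, 3⋅√5}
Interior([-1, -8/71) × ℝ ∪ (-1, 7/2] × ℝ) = (-1, 7/2) × ℝ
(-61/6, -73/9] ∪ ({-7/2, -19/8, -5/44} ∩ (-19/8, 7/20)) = (-61/6, -73/9] ∪ {-5/44}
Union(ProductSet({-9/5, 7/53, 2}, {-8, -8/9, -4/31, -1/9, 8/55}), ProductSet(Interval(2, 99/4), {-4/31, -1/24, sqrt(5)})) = Union(ProductSet({-9/5, 7/53, 2}, {-8, -8/9, -4/31, -1/9, 8/55}), ProductSet(Interval(2, 99/4), {-4/31, -1/24, sqrt(5)}))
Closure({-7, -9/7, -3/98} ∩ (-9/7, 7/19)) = {-3/98}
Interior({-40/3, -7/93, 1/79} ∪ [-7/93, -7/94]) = (-7/93, -7/94)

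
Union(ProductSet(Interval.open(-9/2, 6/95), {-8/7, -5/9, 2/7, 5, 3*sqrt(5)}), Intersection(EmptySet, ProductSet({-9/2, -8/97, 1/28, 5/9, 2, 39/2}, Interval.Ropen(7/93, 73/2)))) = ProductSet(Interval.open(-9/2, 6/95), {-8/7, -5/9, 2/7, 5, 3*sqrt(5)})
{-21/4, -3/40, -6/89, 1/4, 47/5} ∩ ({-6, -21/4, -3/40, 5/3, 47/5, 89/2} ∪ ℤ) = {-21/4, -3/40, 47/5}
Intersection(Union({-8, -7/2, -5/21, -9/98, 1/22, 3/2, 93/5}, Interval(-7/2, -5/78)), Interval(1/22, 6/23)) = {1/22}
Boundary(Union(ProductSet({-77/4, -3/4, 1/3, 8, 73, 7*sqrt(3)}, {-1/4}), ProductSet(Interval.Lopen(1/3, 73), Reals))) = Union(ProductSet({1/3, 73}, Reals), ProductSet({-77/4, -3/4, 1/3, 73}, {-1/4}))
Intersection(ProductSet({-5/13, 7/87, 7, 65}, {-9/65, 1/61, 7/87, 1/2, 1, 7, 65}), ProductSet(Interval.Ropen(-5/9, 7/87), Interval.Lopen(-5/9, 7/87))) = ProductSet({-5/13}, {-9/65, 1/61, 7/87})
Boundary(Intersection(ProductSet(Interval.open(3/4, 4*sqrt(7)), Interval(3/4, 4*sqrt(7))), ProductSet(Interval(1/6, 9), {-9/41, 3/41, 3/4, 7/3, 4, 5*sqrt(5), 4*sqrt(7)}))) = ProductSet(Interval(3/4, 9), {3/4, 7/3, 4, 4*sqrt(7)})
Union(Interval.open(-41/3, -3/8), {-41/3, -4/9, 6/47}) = Union({6/47}, Interval.Ropen(-41/3, -3/8))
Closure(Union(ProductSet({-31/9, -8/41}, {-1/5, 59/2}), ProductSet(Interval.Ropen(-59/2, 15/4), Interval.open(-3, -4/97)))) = Union(ProductSet({-59/2, 15/4}, Interval(-3, -4/97)), ProductSet({-31/9, -8/41}, {-1/5, 59/2}), ProductSet(Interval(-59/2, 15/4), {-3, -4/97}), ProductSet(Interval.Ropen(-59/2, 15/4), Interval.open(-3, -4/97)))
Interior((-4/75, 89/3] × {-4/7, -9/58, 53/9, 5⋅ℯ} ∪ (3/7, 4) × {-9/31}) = ∅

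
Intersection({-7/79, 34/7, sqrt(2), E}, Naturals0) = EmptySet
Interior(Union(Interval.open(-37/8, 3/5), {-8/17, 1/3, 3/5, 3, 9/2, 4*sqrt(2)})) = Interval.open(-37/8, 3/5)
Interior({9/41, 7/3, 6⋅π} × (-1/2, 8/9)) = ∅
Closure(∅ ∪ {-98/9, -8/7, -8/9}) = {-98/9, -8/7, -8/9}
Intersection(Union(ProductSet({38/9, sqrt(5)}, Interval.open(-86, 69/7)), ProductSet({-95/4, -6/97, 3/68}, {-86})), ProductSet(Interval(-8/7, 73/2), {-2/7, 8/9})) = ProductSet({38/9, sqrt(5)}, {-2/7, 8/9})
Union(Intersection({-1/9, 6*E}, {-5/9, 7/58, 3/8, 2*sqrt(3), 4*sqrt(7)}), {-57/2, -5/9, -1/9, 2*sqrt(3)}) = {-57/2, -5/9, -1/9, 2*sqrt(3)}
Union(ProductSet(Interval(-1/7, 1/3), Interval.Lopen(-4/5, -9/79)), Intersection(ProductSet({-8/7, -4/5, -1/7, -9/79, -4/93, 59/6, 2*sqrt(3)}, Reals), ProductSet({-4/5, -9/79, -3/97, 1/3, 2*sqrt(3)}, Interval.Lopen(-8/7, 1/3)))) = Union(ProductSet({-4/5, -9/79, 2*sqrt(3)}, Interval.Lopen(-8/7, 1/3)), ProductSet(Interval(-1/7, 1/3), Interval.Lopen(-4/5, -9/79)))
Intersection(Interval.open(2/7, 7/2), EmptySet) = EmptySet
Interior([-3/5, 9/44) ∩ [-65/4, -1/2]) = (-3/5, -1/2)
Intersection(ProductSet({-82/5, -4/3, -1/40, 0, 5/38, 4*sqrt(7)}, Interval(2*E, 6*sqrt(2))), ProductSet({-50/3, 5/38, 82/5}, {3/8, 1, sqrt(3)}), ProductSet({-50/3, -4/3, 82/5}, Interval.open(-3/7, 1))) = EmptySet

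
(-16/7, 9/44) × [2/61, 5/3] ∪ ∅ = (-16/7, 9/44) × [2/61, 5/3]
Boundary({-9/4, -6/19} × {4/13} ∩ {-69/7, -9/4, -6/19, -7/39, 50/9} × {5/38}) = ∅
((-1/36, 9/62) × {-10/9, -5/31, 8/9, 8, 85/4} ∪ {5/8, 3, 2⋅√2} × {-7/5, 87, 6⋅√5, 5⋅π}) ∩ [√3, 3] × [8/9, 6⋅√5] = {3, 2⋅√2} × {6⋅√5}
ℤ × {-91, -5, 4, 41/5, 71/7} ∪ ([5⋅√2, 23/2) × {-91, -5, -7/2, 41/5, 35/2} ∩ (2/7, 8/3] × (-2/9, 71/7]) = ℤ × {-91, -5, 4, 41/5, 71/7}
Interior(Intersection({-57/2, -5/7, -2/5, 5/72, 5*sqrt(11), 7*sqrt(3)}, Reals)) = EmptySet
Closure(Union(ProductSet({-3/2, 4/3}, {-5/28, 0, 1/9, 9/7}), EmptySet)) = ProductSet({-3/2, 4/3}, {-5/28, 0, 1/9, 9/7})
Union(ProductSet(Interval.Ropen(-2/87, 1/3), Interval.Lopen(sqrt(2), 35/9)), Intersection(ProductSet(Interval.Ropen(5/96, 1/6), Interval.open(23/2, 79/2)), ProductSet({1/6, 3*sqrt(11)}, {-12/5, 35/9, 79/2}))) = ProductSet(Interval.Ropen(-2/87, 1/3), Interval.Lopen(sqrt(2), 35/9))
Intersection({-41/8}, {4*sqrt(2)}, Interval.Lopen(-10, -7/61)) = EmptySet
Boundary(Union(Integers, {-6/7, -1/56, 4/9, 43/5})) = Union({-6/7, -1/56, 4/9, 43/5}, Integers)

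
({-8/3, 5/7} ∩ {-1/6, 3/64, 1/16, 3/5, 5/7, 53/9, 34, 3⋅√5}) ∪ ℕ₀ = ℕ₀ ∪ {5/7}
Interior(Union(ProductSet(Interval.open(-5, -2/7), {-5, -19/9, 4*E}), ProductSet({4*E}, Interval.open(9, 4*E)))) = EmptySet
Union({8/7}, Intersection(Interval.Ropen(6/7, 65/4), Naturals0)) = Union({8/7}, Range(1, 17, 1))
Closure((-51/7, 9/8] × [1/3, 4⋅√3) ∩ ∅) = ∅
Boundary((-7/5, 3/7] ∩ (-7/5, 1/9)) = {-7/5, 1/9}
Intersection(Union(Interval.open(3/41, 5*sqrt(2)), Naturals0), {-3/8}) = EmptySet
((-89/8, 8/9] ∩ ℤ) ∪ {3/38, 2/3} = {-11, -10, …, 0} ∪ {3/38, 2/3}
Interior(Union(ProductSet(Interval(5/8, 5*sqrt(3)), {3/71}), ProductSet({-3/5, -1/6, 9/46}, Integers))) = EmptySet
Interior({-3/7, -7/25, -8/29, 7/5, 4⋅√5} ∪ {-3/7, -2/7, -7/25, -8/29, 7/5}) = ∅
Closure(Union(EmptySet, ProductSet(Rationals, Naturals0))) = ProductSet(Reals, Naturals0)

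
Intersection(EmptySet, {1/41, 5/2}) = EmptySet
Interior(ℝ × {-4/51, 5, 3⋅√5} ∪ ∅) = ∅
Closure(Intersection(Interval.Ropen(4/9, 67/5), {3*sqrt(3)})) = {3*sqrt(3)}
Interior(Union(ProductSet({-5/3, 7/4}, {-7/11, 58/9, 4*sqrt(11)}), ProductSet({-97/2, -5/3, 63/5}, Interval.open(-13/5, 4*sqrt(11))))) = EmptySet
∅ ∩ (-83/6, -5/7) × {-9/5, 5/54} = ∅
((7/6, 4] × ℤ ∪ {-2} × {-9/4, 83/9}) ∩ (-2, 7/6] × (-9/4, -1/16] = ∅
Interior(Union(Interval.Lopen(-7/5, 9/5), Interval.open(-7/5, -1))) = Interval.open(-7/5, 9/5)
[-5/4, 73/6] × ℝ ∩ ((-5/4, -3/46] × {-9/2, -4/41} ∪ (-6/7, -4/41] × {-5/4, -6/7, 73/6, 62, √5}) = ((-5/4, -3/46] × {-9/2, -4/41}) ∪ ((-6/7, -4/41] × {-5/4, -6/7, 73/6, 62, √5})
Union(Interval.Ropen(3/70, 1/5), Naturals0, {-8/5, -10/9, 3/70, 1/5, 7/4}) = Union({-8/5, -10/9, 7/4}, Interval(3/70, 1/5), Naturals0)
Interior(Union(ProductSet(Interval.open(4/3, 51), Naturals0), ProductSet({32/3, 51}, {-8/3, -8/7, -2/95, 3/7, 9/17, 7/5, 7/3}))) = EmptySet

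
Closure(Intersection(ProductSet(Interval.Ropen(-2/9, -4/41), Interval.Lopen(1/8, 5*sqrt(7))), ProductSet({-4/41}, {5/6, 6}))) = EmptySet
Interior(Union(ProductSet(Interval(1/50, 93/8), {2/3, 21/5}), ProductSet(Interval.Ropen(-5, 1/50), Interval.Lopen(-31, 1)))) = ProductSet(Interval.open(-5, 1/50), Interval.open(-31, 1))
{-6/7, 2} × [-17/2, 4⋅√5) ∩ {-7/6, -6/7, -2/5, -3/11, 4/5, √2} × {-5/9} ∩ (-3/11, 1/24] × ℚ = ∅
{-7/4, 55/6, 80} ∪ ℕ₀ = {-7/4, 55/6} ∪ ℕ₀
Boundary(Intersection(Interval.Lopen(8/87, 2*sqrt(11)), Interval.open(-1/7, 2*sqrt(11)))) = {8/87, 2*sqrt(11)}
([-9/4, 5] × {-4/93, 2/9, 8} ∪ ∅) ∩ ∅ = ∅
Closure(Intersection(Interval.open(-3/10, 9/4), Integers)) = Range(0, 3, 1)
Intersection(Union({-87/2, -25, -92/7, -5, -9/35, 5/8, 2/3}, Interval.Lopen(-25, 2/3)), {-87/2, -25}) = {-87/2, -25}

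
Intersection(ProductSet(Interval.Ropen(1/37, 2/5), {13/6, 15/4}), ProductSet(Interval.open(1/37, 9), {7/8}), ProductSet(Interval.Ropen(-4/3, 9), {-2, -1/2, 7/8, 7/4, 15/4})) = EmptySet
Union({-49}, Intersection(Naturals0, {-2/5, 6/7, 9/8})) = {-49}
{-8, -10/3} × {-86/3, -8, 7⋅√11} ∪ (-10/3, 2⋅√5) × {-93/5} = ({-8, -10/3} × {-86/3, -8, 7⋅√11}) ∪ ((-10/3, 2⋅√5) × {-93/5})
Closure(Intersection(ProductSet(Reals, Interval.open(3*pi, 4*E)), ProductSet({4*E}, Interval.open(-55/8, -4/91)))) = EmptySet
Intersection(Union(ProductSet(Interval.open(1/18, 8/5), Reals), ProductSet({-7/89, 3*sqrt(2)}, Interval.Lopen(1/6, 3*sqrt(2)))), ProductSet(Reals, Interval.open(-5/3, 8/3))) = Union(ProductSet({-7/89, 3*sqrt(2)}, Interval.open(1/6, 8/3)), ProductSet(Interval.open(1/18, 8/5), Interval.open(-5/3, 8/3)))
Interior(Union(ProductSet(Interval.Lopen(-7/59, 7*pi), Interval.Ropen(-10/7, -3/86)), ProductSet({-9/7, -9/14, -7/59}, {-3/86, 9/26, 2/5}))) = ProductSet(Interval.open(-7/59, 7*pi), Interval.open(-10/7, -3/86))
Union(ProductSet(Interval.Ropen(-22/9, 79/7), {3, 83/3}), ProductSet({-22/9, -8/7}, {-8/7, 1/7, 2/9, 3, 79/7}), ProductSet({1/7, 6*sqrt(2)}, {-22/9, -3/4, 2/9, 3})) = Union(ProductSet({-22/9, -8/7}, {-8/7, 1/7, 2/9, 3, 79/7}), ProductSet({1/7, 6*sqrt(2)}, {-22/9, -3/4, 2/9, 3}), ProductSet(Interval.Ropen(-22/9, 79/7), {3, 83/3}))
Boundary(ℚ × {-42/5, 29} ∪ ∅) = ℝ × {-42/5, 29}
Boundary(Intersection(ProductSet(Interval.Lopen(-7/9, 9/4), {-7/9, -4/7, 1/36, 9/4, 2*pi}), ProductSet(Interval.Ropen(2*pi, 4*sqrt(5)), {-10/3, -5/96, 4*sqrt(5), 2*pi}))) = EmptySet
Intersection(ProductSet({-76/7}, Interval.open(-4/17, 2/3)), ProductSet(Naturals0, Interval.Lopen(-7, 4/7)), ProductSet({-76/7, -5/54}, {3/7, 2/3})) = EmptySet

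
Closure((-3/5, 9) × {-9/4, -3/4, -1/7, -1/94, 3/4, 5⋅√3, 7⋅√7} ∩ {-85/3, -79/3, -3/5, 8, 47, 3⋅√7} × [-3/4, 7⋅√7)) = {8, 3⋅√7} × {-3/4, -1/7, -1/94, 3/4, 5⋅√3}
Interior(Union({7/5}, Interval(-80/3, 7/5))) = Interval.open(-80/3, 7/5)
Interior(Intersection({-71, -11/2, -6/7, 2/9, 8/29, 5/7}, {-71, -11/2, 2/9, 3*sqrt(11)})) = EmptySet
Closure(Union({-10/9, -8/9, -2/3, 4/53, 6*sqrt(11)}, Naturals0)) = Union({-10/9, -8/9, -2/3, 4/53, 6*sqrt(11)}, Naturals0)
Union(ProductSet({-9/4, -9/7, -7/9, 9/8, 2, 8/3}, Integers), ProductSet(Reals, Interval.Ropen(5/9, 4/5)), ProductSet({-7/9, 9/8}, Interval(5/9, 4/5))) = Union(ProductSet({-7/9, 9/8}, Interval(5/9, 4/5)), ProductSet({-9/4, -9/7, -7/9, 9/8, 2, 8/3}, Integers), ProductSet(Reals, Interval.Ropen(5/9, 4/5)))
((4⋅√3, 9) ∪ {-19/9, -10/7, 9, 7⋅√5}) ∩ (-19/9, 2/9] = {-10/7}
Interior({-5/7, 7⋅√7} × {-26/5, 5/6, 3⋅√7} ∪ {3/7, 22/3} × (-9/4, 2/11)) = ∅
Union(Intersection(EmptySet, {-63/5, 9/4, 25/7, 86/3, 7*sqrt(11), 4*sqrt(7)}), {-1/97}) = {-1/97}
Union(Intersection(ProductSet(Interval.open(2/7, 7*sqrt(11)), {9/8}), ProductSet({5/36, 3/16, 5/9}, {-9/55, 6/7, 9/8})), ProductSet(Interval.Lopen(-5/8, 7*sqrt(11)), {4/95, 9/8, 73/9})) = ProductSet(Interval.Lopen(-5/8, 7*sqrt(11)), {4/95, 9/8, 73/9})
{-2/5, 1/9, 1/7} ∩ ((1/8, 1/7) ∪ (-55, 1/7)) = {-2/5, 1/9}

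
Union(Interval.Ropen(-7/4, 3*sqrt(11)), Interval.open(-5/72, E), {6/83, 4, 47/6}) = Interval.Ropen(-7/4, 3*sqrt(11))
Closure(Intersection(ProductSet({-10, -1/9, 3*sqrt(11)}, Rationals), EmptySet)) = EmptySet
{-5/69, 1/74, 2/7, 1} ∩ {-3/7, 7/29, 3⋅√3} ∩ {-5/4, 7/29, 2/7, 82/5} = ∅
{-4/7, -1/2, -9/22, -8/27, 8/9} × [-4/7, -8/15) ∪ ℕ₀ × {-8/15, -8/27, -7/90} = (ℕ₀ × {-8/15, -8/27, -7/90}) ∪ ({-4/7, -1/2, -9/22, -8/27, 8/9} × [-4/7, -8/15))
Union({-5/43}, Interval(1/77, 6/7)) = Union({-5/43}, Interval(1/77, 6/7))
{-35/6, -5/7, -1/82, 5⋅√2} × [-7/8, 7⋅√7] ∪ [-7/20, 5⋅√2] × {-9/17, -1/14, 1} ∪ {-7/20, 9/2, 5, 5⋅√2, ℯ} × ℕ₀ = ({-7/20, 9/2, 5, 5⋅√2, ℯ} × ℕ₀) ∪ ([-7/20, 5⋅√2] × {-9/17, -1/14, 1}) ∪ ({-35/6, -5/7, -1/82, 5⋅√2} × [-7/8, 7⋅√7])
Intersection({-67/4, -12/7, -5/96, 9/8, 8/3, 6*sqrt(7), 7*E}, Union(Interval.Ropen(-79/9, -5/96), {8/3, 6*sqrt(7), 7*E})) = {-12/7, 8/3, 6*sqrt(7), 7*E}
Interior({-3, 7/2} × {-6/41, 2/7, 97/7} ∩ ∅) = ∅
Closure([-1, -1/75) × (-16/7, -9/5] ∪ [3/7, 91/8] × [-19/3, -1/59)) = ({-1, -1/75} × [-16/7, -9/5]) ∪ ([-1, -1/75] × {-16/7, -9/5}) ∪ ([-1, -1/75) × (-16/7, -9/5]) ∪ ([3/7, 91/8] × [-19/3, -1/59])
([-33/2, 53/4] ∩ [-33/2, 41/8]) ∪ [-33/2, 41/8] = [-33/2, 41/8]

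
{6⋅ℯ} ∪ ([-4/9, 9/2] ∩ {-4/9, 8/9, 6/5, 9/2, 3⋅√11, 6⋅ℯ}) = {-4/9, 8/9, 6/5, 9/2, 6⋅ℯ}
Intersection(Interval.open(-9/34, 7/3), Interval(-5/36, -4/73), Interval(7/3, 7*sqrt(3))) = EmptySet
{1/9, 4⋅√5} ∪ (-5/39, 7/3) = (-5/39, 7/3) ∪ {4⋅√5}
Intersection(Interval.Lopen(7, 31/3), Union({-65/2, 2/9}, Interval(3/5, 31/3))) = Interval.Lopen(7, 31/3)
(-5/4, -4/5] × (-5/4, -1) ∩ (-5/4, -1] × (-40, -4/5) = (-5/4, -1] × (-5/4, -1)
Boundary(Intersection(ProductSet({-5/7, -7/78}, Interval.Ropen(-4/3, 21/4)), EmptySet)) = EmptySet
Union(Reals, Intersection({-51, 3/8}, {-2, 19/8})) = Reals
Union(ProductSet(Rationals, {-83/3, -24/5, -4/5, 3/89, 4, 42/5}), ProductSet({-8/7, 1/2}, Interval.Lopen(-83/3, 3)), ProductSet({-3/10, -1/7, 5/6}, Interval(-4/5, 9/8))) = Union(ProductSet({-8/7, 1/2}, Interval.Lopen(-83/3, 3)), ProductSet({-3/10, -1/7, 5/6}, Interval(-4/5, 9/8)), ProductSet(Rationals, {-83/3, -24/5, -4/5, 3/89, 4, 42/5}))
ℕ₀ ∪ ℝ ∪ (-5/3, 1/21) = (-∞, ∞)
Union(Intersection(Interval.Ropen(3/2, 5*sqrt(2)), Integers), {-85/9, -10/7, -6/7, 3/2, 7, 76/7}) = Union({-85/9, -10/7, -6/7, 3/2, 76/7}, Range(2, 8, 1))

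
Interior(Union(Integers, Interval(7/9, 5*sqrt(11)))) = Union(Complement(Integers, Union(Complement(Integers, Interval.open(7/9, 5*sqrt(11))), {7/9, 5*sqrt(11)})), Complement(Interval.open(7/9, 5*sqrt(11)), Complement(Integers, Interval.open(7/9, 5*sqrt(11)))), Complement(Range(1, 17, 1), Complement(Integers, Interval.open(7/9, 5*sqrt(11)))), Complement(Range(1, 17, 1), Union(Complement(Integers, Interval.open(7/9, 5*sqrt(11))), {7/9, 5*sqrt(11)})))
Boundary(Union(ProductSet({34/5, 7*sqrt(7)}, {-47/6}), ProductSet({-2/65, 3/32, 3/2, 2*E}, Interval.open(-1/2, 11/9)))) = Union(ProductSet({34/5, 7*sqrt(7)}, {-47/6}), ProductSet({-2/65, 3/32, 3/2, 2*E}, Interval(-1/2, 11/9)))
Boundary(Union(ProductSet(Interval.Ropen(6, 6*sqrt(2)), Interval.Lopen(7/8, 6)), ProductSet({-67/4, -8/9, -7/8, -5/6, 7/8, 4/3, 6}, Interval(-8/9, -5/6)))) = Union(ProductSet({6, 6*sqrt(2)}, Interval(7/8, 6)), ProductSet({-67/4, -8/9, -7/8, -5/6, 7/8, 4/3, 6}, Interval(-8/9, -5/6)), ProductSet(Interval(6, 6*sqrt(2)), {7/8, 6}))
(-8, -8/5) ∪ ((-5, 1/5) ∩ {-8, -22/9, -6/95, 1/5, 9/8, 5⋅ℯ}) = (-8, -8/5) ∪ {-6/95}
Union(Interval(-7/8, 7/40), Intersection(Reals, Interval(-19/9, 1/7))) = Interval(-19/9, 7/40)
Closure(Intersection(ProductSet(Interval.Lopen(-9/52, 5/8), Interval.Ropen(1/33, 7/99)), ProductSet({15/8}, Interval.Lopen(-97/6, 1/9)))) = EmptySet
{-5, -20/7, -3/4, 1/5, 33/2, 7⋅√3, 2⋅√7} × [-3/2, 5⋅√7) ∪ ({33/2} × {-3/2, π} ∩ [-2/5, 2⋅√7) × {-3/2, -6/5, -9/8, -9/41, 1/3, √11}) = {-5, -20/7, -3/4, 1/5, 33/2, 7⋅√3, 2⋅√7} × [-3/2, 5⋅√7)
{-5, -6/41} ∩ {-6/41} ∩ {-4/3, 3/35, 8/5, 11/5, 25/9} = ∅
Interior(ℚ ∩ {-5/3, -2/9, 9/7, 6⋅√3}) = ∅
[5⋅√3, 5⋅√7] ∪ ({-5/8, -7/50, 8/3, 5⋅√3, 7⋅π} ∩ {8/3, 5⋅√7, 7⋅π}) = {8/3, 7⋅π} ∪ [5⋅√3, 5⋅√7]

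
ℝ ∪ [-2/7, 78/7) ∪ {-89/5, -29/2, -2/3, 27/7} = (-∞, ∞)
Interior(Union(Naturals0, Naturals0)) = EmptySet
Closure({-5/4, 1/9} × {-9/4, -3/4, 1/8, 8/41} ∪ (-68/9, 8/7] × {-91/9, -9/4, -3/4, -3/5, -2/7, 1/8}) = ({-5/4, 1/9} × {-9/4, -3/4, 1/8, 8/41}) ∪ ([-68/9, 8/7] × {-91/9, -9/4, -3/4, -3/5, -2/7, 1/8})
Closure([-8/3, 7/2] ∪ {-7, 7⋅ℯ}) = {-7, 7⋅ℯ} ∪ [-8/3, 7/2]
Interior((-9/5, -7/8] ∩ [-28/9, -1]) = (-9/5, -1)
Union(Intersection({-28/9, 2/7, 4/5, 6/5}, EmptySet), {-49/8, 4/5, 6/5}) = {-49/8, 4/5, 6/5}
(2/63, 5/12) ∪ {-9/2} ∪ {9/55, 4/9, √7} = {-9/2, 4/9, √7} ∪ (2/63, 5/12)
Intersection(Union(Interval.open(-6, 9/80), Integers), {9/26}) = EmptySet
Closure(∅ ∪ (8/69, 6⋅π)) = [8/69, 6⋅π]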